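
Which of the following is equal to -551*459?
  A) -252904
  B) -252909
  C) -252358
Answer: B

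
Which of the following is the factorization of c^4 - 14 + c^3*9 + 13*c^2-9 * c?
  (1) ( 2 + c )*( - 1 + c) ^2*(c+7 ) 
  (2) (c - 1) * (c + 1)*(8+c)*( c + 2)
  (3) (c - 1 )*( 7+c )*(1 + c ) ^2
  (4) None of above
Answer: 4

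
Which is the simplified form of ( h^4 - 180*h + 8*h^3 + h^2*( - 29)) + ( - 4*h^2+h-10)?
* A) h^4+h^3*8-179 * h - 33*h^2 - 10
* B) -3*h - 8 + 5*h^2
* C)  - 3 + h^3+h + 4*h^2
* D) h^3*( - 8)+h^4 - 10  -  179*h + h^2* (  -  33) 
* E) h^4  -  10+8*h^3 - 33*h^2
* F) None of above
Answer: A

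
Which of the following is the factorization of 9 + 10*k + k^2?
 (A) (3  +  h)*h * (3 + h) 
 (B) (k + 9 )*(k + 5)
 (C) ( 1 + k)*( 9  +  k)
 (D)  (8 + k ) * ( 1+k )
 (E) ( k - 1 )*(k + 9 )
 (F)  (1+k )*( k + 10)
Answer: C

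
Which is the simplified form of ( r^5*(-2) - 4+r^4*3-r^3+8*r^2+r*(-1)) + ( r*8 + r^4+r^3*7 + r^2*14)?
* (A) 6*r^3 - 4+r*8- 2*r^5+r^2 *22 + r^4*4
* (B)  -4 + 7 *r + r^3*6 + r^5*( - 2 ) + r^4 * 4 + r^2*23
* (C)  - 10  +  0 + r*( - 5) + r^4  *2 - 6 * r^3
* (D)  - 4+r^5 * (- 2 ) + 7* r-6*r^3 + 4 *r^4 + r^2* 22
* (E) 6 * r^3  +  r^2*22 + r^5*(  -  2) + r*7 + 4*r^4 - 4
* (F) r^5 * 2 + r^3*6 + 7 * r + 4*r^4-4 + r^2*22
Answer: E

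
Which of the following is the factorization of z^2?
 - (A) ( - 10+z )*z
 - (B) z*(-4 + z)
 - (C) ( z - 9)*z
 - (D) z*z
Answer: D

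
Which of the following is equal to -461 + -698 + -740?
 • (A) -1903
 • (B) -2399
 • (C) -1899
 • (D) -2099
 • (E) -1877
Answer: C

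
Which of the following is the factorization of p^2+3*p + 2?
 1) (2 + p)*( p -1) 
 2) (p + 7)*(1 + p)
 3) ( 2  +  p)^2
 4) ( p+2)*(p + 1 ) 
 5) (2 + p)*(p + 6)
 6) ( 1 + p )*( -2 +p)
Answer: 4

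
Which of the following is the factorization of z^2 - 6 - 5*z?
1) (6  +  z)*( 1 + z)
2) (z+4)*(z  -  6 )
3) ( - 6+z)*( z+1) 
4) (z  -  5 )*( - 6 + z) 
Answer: 3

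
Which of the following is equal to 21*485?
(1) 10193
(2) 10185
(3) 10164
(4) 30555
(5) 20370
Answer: 2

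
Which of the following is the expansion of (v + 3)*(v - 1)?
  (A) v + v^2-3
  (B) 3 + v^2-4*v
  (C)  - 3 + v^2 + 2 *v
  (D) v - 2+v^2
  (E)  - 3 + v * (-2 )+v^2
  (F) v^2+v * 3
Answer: C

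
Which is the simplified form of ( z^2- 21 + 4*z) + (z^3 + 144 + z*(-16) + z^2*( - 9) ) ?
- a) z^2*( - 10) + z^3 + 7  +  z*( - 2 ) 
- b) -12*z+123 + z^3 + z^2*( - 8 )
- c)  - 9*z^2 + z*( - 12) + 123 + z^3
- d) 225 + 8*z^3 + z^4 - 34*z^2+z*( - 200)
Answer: b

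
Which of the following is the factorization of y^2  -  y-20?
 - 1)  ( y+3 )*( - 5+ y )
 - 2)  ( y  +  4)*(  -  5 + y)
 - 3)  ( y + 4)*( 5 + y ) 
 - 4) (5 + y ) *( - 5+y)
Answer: 2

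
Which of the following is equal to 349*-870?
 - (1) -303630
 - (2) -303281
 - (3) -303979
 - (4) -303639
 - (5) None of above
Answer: 1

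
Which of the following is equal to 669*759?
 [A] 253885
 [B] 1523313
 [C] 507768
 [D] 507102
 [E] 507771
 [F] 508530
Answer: E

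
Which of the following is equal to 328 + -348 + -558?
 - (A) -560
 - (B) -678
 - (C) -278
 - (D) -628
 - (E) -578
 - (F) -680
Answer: E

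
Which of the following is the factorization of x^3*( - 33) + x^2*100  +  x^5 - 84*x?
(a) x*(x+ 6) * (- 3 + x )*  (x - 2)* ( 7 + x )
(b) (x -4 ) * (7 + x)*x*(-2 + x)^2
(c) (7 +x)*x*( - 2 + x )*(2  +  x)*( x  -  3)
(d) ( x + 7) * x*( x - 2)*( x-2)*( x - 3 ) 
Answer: d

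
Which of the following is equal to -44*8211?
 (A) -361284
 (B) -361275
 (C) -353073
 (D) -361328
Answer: A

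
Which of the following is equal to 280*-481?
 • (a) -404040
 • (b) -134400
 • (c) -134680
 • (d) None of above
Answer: c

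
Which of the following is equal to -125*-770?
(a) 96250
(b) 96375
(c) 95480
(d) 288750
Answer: a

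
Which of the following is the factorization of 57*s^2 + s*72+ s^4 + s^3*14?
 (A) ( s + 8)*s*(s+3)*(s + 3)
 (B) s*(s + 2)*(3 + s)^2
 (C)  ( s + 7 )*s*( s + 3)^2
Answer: A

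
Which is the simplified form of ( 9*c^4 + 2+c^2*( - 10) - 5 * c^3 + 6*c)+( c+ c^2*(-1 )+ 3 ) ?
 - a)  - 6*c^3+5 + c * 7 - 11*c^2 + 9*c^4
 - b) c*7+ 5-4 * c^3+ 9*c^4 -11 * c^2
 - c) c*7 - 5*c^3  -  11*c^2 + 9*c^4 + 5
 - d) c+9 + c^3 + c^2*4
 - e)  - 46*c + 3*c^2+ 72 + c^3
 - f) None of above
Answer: c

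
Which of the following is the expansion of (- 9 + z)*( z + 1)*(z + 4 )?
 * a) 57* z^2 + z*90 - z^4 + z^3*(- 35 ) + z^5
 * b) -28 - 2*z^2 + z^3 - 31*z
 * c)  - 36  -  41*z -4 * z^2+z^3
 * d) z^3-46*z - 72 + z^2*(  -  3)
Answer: c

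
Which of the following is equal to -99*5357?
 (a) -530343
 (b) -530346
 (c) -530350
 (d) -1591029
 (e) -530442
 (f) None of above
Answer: a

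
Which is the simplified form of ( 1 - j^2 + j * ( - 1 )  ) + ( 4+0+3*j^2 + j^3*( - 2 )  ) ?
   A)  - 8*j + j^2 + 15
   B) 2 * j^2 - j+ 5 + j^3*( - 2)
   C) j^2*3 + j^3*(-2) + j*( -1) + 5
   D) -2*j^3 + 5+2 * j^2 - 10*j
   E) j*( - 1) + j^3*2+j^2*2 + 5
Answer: B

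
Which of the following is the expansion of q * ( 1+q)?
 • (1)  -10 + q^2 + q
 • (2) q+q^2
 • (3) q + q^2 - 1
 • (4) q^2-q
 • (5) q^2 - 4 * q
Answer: 2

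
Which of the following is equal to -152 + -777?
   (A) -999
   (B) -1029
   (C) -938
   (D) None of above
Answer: D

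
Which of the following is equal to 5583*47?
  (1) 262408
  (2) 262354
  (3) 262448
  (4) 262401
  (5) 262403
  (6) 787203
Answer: 4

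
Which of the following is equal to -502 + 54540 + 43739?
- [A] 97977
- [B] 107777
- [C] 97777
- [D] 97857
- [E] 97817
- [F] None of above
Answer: C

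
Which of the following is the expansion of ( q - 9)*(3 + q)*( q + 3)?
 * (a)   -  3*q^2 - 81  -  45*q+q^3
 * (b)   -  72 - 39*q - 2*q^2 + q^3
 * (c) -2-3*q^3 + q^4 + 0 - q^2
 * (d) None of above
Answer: a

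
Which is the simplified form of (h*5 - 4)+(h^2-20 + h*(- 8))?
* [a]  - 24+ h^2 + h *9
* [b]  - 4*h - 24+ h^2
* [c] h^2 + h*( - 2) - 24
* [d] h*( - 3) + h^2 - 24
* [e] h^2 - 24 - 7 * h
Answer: d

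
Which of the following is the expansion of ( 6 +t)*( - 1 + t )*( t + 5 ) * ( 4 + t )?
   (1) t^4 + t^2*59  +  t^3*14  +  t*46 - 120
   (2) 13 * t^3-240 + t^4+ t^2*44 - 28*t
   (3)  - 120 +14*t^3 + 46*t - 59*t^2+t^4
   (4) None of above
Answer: 1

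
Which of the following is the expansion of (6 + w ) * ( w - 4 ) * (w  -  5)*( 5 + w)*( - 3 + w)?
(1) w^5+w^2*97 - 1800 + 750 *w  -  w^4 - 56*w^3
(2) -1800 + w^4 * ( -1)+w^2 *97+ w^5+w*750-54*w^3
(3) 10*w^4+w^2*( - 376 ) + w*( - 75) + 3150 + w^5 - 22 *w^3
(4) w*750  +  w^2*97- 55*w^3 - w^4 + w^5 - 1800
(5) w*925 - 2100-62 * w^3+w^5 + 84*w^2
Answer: 4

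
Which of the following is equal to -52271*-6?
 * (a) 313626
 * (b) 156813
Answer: a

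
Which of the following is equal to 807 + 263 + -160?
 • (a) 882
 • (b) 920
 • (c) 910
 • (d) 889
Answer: c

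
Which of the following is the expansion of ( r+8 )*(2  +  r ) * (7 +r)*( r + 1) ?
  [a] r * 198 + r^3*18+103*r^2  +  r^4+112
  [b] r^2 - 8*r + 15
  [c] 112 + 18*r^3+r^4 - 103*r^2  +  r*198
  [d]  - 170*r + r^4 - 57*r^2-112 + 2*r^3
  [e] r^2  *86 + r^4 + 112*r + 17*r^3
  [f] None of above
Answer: a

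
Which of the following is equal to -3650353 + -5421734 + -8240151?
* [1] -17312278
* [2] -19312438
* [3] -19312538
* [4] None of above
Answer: 4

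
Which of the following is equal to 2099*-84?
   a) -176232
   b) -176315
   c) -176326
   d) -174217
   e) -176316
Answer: e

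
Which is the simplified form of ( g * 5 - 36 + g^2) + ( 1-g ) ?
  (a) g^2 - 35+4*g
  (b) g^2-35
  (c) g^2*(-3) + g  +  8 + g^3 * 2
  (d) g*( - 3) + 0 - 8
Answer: a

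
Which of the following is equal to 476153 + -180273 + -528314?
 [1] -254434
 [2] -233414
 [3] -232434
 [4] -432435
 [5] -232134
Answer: 3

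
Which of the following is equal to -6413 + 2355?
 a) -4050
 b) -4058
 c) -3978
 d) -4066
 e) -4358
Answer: b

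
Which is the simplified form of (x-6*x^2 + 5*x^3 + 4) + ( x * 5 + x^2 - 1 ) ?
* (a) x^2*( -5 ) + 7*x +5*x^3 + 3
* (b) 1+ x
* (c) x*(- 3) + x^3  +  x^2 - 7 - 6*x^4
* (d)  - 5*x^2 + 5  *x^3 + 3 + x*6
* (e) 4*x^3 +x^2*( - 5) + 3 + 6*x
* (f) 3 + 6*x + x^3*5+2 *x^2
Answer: d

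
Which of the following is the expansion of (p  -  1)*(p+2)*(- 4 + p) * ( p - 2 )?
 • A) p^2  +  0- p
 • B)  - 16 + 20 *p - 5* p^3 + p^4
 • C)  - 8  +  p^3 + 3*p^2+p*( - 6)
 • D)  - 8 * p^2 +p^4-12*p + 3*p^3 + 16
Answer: B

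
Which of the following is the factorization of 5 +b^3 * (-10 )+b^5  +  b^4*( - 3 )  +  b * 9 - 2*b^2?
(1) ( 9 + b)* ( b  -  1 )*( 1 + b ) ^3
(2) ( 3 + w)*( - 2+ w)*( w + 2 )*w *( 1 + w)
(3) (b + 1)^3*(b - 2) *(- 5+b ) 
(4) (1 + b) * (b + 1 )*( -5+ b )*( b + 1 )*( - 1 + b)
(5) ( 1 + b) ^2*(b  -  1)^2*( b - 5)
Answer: 4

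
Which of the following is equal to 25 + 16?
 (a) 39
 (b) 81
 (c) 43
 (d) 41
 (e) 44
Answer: d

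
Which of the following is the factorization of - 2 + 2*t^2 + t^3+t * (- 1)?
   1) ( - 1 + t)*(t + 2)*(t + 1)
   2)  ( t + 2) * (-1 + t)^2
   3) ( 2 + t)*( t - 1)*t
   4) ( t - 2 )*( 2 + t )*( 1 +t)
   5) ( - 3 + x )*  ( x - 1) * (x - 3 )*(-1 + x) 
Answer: 1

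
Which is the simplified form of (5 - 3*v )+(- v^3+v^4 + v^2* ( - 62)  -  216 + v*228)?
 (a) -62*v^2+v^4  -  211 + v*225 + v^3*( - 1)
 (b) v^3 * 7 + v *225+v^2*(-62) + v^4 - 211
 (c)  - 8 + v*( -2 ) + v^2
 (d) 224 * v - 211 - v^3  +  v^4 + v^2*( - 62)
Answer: a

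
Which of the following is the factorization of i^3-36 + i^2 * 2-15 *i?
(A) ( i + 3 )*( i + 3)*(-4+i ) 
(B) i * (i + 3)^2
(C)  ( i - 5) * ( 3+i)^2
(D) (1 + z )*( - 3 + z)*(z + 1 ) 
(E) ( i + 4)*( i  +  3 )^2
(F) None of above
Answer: A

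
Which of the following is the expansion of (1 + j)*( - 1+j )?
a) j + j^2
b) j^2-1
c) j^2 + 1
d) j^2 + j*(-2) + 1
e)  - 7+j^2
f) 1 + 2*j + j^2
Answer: b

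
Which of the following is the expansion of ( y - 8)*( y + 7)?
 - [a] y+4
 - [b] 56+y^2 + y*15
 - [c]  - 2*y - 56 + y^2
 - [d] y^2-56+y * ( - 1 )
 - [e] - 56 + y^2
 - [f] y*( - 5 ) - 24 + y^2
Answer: d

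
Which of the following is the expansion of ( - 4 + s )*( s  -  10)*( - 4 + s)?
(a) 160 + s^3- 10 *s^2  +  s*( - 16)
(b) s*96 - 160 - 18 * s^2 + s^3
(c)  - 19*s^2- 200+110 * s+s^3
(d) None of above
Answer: b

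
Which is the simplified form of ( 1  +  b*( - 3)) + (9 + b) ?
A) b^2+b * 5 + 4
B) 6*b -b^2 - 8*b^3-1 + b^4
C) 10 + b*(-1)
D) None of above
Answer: D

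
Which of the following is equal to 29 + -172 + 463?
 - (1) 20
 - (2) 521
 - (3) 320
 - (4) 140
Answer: 3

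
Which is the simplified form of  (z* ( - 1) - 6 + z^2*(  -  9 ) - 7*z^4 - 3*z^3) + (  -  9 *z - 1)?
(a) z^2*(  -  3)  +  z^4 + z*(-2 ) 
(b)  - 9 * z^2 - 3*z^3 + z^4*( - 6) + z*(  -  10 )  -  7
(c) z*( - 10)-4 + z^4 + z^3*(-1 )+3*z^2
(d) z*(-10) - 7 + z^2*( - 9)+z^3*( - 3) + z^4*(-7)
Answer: d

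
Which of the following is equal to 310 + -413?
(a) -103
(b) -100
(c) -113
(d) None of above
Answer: a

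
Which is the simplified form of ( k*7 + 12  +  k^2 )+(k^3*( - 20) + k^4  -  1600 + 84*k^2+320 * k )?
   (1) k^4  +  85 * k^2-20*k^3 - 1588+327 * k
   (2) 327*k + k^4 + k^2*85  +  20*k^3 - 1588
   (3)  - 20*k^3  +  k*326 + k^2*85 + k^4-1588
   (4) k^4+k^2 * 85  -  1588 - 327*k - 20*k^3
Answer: 1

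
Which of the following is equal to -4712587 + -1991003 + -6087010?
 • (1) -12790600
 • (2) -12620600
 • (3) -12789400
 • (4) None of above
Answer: 1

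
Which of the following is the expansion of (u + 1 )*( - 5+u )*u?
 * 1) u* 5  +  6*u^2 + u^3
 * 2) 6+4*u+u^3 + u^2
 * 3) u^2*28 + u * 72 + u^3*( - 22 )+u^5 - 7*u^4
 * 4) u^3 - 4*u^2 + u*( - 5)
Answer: 4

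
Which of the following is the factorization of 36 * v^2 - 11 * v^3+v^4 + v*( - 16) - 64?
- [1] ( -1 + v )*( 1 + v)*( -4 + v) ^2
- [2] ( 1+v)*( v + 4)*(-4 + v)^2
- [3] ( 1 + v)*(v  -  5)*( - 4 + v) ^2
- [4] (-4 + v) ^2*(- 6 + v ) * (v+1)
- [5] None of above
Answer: 5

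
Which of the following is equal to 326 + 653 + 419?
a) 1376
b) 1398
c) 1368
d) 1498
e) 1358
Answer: b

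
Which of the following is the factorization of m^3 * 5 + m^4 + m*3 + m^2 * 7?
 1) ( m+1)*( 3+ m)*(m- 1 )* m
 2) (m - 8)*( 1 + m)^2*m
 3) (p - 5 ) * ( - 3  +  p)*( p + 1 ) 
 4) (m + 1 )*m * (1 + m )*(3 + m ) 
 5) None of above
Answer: 4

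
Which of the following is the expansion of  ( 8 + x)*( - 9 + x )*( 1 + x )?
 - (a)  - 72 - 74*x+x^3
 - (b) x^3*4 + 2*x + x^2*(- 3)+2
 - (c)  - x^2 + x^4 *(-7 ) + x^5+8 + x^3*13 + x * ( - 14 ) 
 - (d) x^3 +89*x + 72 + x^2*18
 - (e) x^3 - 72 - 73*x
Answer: e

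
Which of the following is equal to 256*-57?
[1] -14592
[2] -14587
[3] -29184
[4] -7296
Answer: 1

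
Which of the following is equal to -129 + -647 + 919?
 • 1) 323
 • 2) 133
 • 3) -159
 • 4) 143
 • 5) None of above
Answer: 4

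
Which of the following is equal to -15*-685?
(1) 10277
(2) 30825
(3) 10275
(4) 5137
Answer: 3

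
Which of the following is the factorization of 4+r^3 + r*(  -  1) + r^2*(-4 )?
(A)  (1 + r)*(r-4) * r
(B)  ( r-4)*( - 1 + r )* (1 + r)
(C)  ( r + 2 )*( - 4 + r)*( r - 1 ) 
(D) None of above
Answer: B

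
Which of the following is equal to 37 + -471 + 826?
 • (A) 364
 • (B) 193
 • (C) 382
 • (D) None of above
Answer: D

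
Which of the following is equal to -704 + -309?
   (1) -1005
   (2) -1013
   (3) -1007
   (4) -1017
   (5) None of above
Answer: 2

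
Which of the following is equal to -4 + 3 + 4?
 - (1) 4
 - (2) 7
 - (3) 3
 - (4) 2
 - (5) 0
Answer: 3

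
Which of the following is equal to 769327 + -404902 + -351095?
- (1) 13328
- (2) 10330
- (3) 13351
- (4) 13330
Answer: 4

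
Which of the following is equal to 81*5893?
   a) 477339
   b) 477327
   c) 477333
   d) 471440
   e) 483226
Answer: c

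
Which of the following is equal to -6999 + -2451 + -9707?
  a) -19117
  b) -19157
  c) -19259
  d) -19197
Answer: b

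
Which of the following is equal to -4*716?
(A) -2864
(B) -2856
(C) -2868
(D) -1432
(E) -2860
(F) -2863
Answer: A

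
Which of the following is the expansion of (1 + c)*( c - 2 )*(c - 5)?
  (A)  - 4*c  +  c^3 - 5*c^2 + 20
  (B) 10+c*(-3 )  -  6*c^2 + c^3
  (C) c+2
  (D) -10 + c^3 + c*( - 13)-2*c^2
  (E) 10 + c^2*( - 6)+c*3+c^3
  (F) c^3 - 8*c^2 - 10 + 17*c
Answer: E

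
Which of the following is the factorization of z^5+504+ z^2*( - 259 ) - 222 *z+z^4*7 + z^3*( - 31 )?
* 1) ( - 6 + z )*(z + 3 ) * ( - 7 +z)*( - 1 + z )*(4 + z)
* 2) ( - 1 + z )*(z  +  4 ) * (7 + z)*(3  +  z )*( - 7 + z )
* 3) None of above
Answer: 3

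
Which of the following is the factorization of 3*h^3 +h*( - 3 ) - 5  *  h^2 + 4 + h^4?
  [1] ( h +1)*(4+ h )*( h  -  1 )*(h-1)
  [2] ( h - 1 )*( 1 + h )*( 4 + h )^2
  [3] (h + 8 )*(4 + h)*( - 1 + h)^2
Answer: 1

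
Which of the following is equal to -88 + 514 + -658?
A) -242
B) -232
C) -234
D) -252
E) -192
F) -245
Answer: B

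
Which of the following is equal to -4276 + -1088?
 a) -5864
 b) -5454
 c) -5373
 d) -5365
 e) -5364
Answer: e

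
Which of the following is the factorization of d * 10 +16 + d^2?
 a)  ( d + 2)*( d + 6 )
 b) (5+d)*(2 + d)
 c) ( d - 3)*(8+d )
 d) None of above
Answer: d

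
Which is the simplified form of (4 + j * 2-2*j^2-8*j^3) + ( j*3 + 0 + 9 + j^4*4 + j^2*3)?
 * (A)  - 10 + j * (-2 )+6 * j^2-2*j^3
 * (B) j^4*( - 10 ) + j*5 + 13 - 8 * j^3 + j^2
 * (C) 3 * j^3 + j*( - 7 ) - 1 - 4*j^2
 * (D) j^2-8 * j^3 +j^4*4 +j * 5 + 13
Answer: D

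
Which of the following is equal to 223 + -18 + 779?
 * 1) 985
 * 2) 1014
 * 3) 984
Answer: 3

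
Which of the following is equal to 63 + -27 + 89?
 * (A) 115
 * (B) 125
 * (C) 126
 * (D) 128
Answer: B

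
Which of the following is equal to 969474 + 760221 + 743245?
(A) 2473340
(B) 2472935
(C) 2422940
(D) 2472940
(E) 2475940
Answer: D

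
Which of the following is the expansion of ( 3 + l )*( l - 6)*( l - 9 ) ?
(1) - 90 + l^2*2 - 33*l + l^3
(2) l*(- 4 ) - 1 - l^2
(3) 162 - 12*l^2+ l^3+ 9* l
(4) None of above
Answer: 3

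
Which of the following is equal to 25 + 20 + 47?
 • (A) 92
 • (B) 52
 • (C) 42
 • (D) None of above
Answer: A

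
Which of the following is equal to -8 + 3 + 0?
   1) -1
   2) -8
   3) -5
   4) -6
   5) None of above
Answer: 3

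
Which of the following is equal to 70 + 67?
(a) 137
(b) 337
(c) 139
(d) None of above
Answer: a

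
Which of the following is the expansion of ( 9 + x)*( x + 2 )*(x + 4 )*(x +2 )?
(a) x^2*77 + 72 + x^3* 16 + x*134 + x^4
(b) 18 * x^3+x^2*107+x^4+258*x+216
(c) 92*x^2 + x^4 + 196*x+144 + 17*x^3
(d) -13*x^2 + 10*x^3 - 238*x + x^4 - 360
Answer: c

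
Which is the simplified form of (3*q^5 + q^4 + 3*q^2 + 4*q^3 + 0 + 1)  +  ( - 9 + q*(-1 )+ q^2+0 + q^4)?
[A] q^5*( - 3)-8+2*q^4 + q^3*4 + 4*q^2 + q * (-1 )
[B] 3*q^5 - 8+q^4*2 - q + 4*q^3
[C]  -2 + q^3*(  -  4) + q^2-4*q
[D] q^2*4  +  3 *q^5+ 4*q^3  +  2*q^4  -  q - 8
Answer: D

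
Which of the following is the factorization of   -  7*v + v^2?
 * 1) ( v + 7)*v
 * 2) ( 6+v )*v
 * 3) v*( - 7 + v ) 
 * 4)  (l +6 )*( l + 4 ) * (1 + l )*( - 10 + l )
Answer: 3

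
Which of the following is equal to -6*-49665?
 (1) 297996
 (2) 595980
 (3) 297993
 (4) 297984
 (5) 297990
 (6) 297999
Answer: 5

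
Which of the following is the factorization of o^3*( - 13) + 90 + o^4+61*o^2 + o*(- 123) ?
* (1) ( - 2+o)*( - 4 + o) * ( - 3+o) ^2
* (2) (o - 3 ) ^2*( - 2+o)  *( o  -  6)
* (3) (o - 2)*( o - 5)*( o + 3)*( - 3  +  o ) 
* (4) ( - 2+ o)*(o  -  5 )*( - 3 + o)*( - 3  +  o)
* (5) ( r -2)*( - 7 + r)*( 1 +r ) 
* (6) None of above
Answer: 4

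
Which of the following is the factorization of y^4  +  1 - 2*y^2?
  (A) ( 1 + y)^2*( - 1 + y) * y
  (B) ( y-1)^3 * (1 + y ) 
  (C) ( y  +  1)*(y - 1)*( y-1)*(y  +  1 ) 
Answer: C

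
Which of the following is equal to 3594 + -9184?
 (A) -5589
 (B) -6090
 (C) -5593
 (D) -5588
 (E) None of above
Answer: E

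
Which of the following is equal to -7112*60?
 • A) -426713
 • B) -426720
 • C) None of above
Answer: B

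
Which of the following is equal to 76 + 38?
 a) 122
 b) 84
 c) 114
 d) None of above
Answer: c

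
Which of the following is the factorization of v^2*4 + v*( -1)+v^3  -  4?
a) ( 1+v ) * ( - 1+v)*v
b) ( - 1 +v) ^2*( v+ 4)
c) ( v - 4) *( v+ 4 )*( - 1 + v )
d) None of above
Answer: d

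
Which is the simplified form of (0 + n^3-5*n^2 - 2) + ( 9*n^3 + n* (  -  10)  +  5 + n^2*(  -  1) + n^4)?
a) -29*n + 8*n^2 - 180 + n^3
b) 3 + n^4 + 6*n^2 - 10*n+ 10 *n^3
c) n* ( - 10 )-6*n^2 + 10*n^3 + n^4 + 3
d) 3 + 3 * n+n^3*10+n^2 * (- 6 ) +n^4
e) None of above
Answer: c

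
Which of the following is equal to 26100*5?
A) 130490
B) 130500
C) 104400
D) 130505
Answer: B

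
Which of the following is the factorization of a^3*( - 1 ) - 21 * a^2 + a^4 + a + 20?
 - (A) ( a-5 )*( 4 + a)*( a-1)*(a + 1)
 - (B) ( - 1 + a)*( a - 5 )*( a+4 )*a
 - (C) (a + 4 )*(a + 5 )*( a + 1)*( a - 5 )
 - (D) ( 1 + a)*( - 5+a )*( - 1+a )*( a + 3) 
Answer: A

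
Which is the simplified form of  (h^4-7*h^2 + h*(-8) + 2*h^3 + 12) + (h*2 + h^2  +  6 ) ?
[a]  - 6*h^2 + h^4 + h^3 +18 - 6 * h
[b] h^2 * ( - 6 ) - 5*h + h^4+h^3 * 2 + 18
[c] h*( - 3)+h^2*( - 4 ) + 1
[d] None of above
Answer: d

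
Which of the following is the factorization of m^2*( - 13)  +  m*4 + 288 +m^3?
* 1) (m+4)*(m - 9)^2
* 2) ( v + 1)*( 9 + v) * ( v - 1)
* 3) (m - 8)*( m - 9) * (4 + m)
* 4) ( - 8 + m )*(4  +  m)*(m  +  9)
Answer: 3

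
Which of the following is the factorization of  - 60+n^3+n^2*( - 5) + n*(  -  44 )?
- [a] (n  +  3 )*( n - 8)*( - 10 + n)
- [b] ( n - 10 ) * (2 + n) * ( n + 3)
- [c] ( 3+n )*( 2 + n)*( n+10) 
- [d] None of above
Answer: b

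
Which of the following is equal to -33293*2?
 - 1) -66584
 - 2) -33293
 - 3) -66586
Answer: 3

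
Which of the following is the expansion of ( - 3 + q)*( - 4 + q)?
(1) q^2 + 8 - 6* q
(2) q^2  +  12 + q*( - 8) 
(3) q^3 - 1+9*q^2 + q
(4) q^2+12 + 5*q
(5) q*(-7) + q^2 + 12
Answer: 5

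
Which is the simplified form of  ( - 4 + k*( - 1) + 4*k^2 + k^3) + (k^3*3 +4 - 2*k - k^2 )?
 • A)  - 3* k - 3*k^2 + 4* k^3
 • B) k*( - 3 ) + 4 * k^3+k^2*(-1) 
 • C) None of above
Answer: C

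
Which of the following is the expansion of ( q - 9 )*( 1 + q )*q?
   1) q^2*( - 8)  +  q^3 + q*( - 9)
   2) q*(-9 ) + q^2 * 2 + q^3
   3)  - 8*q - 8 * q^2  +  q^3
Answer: 1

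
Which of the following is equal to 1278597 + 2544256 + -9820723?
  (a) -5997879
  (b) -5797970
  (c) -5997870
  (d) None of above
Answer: c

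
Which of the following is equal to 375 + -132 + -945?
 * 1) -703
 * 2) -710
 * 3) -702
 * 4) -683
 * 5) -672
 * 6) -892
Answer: 3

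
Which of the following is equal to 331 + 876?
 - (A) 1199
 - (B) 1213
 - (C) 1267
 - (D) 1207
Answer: D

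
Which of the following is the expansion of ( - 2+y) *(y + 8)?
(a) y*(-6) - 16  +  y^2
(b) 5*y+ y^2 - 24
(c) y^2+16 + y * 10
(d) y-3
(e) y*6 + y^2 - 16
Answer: e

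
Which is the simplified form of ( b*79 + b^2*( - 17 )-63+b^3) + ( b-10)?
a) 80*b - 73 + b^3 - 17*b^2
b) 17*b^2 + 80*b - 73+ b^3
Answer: a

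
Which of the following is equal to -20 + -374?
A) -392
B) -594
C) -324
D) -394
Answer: D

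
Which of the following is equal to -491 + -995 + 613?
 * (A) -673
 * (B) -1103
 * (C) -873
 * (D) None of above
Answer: C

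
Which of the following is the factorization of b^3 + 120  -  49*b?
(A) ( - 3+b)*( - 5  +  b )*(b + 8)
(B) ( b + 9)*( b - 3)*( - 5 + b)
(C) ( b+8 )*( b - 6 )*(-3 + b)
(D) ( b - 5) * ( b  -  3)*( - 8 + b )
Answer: A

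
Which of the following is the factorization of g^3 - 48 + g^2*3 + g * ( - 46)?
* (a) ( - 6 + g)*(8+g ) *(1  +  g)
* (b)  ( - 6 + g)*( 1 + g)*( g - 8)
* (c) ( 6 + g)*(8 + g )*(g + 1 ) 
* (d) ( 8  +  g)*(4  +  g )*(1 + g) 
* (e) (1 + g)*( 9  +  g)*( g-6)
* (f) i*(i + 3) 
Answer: a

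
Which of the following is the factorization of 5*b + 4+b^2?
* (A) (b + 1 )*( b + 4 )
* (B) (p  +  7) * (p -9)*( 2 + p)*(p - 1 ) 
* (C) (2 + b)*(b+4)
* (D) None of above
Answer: A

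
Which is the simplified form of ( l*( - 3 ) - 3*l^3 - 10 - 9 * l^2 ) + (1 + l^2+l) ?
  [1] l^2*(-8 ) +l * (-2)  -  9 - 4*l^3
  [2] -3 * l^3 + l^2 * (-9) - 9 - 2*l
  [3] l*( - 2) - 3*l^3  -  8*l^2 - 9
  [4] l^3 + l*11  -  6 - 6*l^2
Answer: 3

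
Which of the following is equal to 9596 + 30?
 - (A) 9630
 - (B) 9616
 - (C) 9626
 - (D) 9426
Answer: C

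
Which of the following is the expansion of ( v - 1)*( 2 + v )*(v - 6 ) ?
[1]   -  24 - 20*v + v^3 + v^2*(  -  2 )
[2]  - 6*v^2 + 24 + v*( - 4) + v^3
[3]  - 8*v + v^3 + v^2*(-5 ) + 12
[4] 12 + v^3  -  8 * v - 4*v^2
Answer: 3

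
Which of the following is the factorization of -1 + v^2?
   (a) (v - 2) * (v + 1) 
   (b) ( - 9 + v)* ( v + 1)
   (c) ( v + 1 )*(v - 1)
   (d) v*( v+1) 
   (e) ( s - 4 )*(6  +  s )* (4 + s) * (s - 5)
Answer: c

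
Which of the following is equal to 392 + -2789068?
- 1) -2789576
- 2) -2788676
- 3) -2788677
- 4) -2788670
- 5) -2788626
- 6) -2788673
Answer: 2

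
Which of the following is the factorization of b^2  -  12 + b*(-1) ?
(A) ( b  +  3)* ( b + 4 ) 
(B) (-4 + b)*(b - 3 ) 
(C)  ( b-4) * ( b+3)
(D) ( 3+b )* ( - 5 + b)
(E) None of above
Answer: C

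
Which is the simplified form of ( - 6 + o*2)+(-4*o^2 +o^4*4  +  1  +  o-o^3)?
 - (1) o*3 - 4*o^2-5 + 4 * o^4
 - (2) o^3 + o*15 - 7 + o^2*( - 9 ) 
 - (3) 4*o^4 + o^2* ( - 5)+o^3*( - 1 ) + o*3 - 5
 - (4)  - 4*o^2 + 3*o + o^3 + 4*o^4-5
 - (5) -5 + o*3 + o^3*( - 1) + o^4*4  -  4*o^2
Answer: 5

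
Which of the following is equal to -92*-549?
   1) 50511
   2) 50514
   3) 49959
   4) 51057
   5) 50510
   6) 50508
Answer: 6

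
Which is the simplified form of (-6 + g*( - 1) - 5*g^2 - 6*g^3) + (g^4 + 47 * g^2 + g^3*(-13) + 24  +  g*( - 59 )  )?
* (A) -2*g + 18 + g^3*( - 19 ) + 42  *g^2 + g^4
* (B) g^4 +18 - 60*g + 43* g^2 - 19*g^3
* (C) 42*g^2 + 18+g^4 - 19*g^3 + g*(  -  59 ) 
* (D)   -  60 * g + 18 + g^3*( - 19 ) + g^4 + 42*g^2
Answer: D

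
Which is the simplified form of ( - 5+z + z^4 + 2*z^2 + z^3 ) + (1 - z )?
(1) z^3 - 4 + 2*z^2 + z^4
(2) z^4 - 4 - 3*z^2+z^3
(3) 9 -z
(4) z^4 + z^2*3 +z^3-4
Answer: 1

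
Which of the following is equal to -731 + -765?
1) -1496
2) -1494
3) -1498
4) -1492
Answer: 1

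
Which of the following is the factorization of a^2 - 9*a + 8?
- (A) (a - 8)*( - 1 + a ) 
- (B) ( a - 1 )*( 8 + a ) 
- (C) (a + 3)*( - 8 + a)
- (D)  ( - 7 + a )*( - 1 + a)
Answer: A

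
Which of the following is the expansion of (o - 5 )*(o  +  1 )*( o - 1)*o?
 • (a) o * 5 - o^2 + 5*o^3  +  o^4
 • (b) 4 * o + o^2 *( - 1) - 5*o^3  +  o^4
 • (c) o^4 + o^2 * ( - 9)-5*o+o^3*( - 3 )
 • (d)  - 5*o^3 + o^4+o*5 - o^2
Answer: d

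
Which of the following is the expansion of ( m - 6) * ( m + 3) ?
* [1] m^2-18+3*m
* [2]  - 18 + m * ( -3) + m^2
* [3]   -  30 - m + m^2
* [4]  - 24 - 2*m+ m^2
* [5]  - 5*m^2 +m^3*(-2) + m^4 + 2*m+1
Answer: 2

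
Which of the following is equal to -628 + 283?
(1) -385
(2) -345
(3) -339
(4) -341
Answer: 2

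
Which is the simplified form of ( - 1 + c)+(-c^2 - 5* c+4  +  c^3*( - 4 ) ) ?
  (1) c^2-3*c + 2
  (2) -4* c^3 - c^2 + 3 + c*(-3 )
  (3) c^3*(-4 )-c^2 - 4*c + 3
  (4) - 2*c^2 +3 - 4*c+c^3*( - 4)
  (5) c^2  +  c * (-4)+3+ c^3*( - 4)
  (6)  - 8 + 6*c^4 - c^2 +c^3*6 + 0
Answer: 3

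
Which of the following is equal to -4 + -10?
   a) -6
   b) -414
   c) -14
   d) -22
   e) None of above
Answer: c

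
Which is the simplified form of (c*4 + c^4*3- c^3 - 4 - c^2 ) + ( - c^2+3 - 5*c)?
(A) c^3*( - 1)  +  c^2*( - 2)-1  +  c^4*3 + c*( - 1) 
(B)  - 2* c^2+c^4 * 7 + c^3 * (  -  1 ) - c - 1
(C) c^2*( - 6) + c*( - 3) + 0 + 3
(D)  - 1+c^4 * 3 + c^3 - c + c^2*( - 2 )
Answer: A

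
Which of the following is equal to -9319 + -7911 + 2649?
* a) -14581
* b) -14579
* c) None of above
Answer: a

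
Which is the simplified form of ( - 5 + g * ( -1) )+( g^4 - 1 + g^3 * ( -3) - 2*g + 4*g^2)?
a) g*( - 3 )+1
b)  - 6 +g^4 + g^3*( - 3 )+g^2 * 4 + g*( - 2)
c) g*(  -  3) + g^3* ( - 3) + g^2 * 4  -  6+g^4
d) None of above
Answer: c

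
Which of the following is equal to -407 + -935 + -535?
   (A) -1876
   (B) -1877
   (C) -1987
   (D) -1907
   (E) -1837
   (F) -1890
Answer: B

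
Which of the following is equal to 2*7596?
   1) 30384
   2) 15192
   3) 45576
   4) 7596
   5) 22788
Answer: 2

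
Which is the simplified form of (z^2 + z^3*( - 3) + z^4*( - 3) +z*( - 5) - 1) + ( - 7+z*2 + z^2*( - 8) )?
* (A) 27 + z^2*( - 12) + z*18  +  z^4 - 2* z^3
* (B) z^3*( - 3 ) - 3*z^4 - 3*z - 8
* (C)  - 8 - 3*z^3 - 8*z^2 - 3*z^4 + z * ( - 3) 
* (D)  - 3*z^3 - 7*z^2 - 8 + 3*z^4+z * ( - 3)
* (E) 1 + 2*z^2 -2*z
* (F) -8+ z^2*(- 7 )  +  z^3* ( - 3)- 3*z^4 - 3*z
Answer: F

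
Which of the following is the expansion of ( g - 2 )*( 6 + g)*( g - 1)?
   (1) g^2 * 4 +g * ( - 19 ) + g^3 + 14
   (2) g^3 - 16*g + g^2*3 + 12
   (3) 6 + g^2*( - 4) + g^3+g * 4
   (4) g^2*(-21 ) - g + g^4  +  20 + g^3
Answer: 2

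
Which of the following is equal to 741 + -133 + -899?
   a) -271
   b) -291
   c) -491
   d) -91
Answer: b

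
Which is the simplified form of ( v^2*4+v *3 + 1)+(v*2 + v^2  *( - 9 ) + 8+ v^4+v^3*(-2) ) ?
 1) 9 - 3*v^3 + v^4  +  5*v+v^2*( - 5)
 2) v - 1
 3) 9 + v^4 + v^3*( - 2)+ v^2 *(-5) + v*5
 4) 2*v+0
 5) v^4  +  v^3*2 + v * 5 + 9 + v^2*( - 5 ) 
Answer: 3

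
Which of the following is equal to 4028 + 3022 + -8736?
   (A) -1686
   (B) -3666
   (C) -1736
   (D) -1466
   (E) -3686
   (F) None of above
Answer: A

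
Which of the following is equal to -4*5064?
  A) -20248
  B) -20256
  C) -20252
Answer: B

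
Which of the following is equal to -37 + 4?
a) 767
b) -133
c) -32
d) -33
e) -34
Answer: d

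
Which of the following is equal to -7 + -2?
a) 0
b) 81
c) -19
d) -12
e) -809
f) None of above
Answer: f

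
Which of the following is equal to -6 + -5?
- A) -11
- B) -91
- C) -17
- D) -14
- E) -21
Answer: A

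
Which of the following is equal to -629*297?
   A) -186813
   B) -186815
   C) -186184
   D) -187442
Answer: A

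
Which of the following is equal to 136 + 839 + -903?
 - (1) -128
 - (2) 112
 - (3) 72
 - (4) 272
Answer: 3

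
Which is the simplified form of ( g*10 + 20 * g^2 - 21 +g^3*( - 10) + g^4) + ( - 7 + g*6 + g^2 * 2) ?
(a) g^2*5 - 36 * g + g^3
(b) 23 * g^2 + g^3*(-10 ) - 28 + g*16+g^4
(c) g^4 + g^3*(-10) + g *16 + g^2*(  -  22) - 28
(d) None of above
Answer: d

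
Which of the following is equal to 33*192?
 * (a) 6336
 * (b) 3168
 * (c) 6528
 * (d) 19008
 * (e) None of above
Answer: a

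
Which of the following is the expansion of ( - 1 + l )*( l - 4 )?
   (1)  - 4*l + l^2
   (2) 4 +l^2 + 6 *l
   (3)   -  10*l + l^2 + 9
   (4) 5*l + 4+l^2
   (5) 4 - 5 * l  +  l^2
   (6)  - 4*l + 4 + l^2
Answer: 5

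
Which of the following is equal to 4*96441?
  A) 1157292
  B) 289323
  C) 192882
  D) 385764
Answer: D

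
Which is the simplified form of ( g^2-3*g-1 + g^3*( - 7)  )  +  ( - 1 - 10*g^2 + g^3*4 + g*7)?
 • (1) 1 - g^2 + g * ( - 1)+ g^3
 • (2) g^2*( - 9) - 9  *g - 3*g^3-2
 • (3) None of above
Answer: 3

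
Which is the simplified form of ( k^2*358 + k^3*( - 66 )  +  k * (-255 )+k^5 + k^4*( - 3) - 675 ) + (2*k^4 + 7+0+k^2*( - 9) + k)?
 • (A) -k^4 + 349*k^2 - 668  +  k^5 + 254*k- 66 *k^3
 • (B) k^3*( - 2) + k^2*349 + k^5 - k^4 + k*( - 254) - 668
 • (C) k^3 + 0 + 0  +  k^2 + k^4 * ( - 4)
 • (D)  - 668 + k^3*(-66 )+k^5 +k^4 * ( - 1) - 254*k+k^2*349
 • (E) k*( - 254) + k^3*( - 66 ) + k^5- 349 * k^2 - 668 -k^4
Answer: D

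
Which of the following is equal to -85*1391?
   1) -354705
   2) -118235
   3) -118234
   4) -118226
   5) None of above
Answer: 2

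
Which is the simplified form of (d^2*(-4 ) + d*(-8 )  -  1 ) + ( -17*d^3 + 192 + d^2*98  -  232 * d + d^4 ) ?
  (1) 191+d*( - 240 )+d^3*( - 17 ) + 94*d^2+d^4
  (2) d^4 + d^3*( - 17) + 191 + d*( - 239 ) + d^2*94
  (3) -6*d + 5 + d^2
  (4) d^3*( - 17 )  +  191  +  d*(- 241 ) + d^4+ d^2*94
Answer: 1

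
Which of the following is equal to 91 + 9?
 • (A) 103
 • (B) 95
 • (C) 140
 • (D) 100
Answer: D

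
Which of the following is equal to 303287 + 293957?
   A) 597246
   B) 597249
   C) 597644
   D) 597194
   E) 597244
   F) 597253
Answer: E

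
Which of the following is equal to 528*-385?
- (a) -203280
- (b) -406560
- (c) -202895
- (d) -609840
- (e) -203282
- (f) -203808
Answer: a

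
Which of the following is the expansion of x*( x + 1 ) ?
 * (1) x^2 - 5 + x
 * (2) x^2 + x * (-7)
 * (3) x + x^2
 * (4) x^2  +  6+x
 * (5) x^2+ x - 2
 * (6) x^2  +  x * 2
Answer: 3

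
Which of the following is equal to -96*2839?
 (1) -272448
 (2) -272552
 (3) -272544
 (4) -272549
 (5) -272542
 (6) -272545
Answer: 3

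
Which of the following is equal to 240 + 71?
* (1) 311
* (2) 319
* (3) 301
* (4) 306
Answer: 1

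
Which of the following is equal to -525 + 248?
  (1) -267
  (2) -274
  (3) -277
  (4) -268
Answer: 3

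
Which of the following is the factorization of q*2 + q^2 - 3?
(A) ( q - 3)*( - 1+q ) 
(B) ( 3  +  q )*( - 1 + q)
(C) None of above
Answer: B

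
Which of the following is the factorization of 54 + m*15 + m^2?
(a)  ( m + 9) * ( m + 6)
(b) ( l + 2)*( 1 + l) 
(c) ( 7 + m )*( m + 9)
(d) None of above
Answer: a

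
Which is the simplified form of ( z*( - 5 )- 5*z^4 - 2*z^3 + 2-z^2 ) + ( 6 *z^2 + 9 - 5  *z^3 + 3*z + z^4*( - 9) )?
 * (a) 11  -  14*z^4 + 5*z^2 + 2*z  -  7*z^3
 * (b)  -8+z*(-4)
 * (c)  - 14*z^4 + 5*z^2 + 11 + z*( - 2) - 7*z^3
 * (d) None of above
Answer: c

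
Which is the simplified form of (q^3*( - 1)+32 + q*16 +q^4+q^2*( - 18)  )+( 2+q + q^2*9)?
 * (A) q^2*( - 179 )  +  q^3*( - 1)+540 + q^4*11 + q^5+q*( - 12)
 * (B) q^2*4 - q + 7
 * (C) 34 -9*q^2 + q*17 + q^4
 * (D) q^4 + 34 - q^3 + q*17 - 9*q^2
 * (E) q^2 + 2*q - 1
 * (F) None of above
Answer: D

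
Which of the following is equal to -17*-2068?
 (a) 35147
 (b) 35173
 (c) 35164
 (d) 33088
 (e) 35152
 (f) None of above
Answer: f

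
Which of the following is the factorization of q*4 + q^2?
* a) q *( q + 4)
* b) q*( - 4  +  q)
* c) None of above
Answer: a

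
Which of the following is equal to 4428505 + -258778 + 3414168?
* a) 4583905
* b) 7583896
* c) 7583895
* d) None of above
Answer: c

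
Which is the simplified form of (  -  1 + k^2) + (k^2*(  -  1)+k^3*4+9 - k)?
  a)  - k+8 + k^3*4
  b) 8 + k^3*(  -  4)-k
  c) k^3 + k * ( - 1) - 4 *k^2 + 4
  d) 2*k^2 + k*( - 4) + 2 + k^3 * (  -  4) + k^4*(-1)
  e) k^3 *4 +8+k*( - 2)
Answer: a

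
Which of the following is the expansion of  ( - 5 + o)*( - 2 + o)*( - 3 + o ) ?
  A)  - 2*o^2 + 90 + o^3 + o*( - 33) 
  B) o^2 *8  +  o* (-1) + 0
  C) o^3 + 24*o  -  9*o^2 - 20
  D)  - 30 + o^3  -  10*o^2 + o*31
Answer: D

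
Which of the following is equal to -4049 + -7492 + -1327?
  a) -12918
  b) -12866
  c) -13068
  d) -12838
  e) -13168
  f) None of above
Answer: f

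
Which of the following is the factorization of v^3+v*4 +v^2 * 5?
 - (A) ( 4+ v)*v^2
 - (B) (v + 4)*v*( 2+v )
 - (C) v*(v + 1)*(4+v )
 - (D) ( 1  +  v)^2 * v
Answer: C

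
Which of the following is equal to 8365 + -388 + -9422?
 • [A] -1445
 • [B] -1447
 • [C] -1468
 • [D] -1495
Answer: A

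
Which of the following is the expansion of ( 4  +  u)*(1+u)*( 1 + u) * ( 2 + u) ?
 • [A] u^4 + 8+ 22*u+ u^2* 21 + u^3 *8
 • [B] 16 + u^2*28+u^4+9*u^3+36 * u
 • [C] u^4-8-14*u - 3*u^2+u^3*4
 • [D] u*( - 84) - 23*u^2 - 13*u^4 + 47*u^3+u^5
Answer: A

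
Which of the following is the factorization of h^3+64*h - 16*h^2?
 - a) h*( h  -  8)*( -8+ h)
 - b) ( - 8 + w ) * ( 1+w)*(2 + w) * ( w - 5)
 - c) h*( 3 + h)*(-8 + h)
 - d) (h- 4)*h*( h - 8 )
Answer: a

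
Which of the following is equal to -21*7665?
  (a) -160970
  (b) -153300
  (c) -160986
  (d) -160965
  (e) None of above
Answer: d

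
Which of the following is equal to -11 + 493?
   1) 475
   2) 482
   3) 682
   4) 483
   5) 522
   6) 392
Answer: 2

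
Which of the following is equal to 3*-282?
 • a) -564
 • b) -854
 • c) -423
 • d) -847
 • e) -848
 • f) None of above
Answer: f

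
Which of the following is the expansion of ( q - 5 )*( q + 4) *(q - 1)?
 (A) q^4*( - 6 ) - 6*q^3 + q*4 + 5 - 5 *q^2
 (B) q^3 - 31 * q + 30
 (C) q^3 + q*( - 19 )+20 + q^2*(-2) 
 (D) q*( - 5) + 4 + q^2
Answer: C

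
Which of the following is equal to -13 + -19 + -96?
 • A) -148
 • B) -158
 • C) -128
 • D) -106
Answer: C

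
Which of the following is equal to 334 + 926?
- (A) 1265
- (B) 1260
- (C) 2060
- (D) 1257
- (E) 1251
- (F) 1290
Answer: B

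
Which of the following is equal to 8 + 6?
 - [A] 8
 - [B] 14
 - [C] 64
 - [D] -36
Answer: B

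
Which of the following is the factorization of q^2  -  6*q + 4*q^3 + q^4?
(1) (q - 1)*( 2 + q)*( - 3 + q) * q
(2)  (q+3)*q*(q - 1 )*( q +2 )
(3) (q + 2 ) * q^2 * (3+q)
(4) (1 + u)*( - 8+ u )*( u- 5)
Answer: 2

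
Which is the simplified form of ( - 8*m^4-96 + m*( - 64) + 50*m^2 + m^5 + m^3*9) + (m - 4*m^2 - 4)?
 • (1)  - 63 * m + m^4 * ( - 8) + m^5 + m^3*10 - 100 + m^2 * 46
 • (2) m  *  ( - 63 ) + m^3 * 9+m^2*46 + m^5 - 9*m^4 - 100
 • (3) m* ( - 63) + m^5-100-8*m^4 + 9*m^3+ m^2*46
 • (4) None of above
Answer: 3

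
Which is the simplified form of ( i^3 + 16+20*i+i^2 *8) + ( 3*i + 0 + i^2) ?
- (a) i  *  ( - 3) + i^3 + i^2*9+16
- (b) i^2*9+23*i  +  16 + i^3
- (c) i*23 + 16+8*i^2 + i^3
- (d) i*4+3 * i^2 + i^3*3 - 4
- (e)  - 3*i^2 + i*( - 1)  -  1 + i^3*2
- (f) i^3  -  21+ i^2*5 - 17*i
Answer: b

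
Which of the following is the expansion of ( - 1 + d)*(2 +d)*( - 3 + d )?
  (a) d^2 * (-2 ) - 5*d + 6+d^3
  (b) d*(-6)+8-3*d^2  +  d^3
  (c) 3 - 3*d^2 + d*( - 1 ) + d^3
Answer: a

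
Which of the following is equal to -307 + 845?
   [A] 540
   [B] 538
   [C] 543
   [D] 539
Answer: B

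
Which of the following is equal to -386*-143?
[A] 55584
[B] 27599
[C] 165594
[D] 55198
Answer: D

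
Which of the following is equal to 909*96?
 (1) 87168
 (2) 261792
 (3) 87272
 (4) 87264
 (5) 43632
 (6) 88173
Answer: 4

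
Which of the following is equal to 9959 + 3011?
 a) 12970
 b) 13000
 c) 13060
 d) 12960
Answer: a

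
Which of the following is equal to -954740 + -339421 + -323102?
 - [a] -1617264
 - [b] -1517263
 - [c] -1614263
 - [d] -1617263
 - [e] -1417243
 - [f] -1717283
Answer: d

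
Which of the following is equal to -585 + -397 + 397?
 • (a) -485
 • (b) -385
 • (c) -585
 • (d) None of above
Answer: c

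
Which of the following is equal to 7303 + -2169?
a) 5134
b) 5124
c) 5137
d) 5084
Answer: a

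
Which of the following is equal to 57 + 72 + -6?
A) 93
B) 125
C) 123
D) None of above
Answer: C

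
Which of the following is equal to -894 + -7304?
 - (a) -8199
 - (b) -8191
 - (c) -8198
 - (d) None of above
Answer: c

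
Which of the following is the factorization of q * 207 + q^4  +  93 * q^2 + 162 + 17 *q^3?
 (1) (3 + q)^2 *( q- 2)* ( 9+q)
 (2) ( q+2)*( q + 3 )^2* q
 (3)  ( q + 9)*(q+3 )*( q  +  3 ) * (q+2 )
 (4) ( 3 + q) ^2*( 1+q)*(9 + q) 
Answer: 3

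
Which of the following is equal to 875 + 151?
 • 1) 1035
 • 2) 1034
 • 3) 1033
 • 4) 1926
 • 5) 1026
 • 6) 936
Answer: 5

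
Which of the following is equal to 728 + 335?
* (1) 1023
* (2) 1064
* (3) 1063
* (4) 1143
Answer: 3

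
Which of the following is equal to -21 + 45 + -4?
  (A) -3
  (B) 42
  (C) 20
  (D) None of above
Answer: C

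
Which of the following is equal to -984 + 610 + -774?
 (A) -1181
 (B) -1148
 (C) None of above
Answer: B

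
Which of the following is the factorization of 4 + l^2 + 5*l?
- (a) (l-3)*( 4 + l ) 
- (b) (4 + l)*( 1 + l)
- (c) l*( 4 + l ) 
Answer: b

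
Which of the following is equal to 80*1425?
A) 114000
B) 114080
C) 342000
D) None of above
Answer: A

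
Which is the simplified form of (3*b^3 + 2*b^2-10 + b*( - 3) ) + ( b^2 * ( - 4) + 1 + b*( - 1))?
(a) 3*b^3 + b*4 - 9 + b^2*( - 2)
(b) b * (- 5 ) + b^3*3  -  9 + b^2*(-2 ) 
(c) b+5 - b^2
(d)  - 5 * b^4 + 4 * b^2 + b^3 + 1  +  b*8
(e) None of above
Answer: e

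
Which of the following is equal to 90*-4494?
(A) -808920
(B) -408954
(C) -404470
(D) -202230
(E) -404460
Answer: E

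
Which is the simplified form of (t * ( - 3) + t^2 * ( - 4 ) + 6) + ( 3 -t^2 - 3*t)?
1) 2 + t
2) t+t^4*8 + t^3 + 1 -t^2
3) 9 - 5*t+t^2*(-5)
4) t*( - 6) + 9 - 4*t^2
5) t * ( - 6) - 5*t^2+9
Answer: 5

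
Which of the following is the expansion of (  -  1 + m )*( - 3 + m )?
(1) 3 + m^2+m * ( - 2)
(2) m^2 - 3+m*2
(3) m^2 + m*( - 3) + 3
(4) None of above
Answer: 4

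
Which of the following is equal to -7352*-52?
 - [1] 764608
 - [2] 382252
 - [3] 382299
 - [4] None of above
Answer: 4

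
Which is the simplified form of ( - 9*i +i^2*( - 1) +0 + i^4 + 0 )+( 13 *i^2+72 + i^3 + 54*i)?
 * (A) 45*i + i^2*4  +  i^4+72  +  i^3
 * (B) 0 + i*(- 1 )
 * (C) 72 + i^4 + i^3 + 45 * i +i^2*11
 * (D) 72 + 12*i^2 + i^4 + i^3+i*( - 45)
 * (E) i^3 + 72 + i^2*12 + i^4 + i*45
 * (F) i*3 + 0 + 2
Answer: E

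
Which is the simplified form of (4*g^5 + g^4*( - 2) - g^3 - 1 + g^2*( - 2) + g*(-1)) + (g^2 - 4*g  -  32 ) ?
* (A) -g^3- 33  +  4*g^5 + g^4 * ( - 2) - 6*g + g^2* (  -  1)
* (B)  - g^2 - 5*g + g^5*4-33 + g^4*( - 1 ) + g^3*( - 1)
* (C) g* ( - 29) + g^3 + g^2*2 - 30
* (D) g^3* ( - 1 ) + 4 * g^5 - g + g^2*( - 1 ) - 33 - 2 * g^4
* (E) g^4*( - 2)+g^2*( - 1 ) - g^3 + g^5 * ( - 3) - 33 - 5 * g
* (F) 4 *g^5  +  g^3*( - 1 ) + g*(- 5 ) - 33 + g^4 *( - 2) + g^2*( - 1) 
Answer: F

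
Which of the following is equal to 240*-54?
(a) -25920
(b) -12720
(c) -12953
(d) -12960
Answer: d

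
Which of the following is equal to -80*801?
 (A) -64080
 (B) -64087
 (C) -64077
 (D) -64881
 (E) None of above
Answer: A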